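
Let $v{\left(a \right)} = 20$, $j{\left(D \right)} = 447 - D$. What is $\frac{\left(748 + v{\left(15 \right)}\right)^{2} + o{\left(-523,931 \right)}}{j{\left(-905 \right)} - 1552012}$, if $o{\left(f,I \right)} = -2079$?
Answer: $- \frac{117549}{310132} \approx -0.37903$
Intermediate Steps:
$\frac{\left(748 + v{\left(15 \right)}\right)^{2} + o{\left(-523,931 \right)}}{j{\left(-905 \right)} - 1552012} = \frac{\left(748 + 20\right)^{2} - 2079}{\left(447 - -905\right) - 1552012} = \frac{768^{2} - 2079}{\left(447 + 905\right) - 1552012} = \frac{589824 - 2079}{1352 - 1552012} = \frac{587745}{-1550660} = 587745 \left(- \frac{1}{1550660}\right) = - \frac{117549}{310132}$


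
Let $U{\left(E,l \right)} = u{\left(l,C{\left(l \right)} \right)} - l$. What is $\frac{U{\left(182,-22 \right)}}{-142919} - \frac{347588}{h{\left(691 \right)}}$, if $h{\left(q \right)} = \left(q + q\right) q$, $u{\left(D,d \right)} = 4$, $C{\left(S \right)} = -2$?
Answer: $- \frac{24850879192}{68241107039} \approx -0.36416$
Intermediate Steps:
$h{\left(q \right)} = 2 q^{2}$ ($h{\left(q \right)} = 2 q q = 2 q^{2}$)
$U{\left(E,l \right)} = 4 - l$
$\frac{U{\left(182,-22 \right)}}{-142919} - \frac{347588}{h{\left(691 \right)}} = \frac{4 - -22}{-142919} - \frac{347588}{2 \cdot 691^{2}} = \left(4 + 22\right) \left(- \frac{1}{142919}\right) - \frac{347588}{2 \cdot 477481} = 26 \left(- \frac{1}{142919}\right) - \frac{347588}{954962} = - \frac{26}{142919} - \frac{173794}{477481} = - \frac{24850879192}{68241107039}$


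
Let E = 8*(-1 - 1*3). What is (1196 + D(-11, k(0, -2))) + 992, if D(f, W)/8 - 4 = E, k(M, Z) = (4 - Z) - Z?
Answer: 1964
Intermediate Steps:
k(M, Z) = 4 - 2*Z
E = -32 (E = 8*(-1 - 3) = 8*(-4) = -32)
D(f, W) = -224 (D(f, W) = 32 + 8*(-32) = 32 - 256 = -224)
(1196 + D(-11, k(0, -2))) + 992 = (1196 - 224) + 992 = 972 + 992 = 1964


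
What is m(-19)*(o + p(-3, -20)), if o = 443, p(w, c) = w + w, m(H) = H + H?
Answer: -16606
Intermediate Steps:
m(H) = 2*H
p(w, c) = 2*w
m(-19)*(o + p(-3, -20)) = (2*(-19))*(443 + 2*(-3)) = -38*(443 - 6) = -38*437 = -16606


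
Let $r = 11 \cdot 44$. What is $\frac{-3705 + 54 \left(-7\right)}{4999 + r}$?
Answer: $- \frac{4083}{5483} \approx -0.74467$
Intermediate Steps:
$r = 484$
$\frac{-3705 + 54 \left(-7\right)}{4999 + r} = \frac{-3705 + 54 \left(-7\right)}{4999 + 484} = \frac{-3705 - 378}{5483} = \left(-4083\right) \frac{1}{5483} = - \frac{4083}{5483}$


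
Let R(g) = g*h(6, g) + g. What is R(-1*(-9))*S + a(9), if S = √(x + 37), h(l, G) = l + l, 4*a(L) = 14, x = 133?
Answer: 7/2 + 117*√170 ≈ 1529.0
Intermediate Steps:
a(L) = 7/2 (a(L) = (¼)*14 = 7/2)
h(l, G) = 2*l
R(g) = 13*g (R(g) = g*(2*6) + g = g*12 + g = 12*g + g = 13*g)
S = √170 (S = √(133 + 37) = √170 ≈ 13.038)
R(-1*(-9))*S + a(9) = (13*(-1*(-9)))*√170 + 7/2 = (13*9)*√170 + 7/2 = 117*√170 + 7/2 = 7/2 + 117*√170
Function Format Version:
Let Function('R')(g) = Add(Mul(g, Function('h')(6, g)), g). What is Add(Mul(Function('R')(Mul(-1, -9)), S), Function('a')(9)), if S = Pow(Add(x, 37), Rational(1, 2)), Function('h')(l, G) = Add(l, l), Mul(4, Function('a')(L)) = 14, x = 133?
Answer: Add(Rational(7, 2), Mul(117, Pow(170, Rational(1, 2)))) ≈ 1529.0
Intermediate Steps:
Function('a')(L) = Rational(7, 2) (Function('a')(L) = Mul(Rational(1, 4), 14) = Rational(7, 2))
Function('h')(l, G) = Mul(2, l)
Function('R')(g) = Mul(13, g) (Function('R')(g) = Add(Mul(g, Mul(2, 6)), g) = Add(Mul(g, 12), g) = Add(Mul(12, g), g) = Mul(13, g))
S = Pow(170, Rational(1, 2)) (S = Pow(Add(133, 37), Rational(1, 2)) = Pow(170, Rational(1, 2)) ≈ 13.038)
Add(Mul(Function('R')(Mul(-1, -9)), S), Function('a')(9)) = Add(Mul(Mul(13, Mul(-1, -9)), Pow(170, Rational(1, 2))), Rational(7, 2)) = Add(Mul(Mul(13, 9), Pow(170, Rational(1, 2))), Rational(7, 2)) = Add(Mul(117, Pow(170, Rational(1, 2))), Rational(7, 2)) = Add(Rational(7, 2), Mul(117, Pow(170, Rational(1, 2))))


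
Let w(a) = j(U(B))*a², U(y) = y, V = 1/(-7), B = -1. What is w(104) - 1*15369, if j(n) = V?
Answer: -118399/7 ≈ -16914.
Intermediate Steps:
V = -⅐ ≈ -0.14286
j(n) = -⅐
w(a) = -a²/7
w(104) - 1*15369 = -⅐*104² - 1*15369 = -⅐*10816 - 15369 = -10816/7 - 15369 = -118399/7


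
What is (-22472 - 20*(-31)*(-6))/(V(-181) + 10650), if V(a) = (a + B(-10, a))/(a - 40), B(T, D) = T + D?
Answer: -2894216/1177011 ≈ -2.4590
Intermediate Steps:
B(T, D) = D + T
V(a) = (-10 + 2*a)/(-40 + a) (V(a) = (a + (a - 10))/(a - 40) = (a + (-10 + a))/(-40 + a) = (-10 + 2*a)/(-40 + a))
(-22472 - 20*(-31)*(-6))/(V(-181) + 10650) = (-22472 - 20*(-31)*(-6))/(2*(-5 - 181)/(-40 - 181) + 10650) = (-22472 + 620*(-6))/(2*(-186)/(-221) + 10650) = (-22472 - 3720)/(2*(-1/221)*(-186) + 10650) = -26192/(372/221 + 10650) = -26192/2354022/221 = -26192*221/2354022 = -2894216/1177011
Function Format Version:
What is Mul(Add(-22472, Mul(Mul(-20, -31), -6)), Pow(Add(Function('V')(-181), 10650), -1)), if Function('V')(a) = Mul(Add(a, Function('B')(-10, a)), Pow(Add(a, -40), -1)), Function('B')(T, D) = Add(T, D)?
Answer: Rational(-2894216, 1177011) ≈ -2.4590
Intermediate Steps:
Function('B')(T, D) = Add(D, T)
Function('V')(a) = Mul(Pow(Add(-40, a), -1), Add(-10, Mul(2, a))) (Function('V')(a) = Mul(Add(a, Add(a, -10)), Pow(Add(a, -40), -1)) = Mul(Add(a, Add(-10, a)), Pow(Add(-40, a), -1)) = Mul(Add(-10, Mul(2, a)), Pow(Add(-40, a), -1)) = Mul(Pow(Add(-40, a), -1), Add(-10, Mul(2, a))))
Mul(Add(-22472, Mul(Mul(-20, -31), -6)), Pow(Add(Function('V')(-181), 10650), -1)) = Mul(Add(-22472, Mul(Mul(-20, -31), -6)), Pow(Add(Mul(2, Pow(Add(-40, -181), -1), Add(-5, -181)), 10650), -1)) = Mul(Add(-22472, Mul(620, -6)), Pow(Add(Mul(2, Pow(-221, -1), -186), 10650), -1)) = Mul(Add(-22472, -3720), Pow(Add(Mul(2, Rational(-1, 221), -186), 10650), -1)) = Mul(-26192, Pow(Add(Rational(372, 221), 10650), -1)) = Mul(-26192, Pow(Rational(2354022, 221), -1)) = Mul(-26192, Rational(221, 2354022)) = Rational(-2894216, 1177011)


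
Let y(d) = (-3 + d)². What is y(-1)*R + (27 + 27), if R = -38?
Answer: -554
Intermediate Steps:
y(-1)*R + (27 + 27) = (-3 - 1)²*(-38) + (27 + 27) = (-4)²*(-38) + 54 = 16*(-38) + 54 = -608 + 54 = -554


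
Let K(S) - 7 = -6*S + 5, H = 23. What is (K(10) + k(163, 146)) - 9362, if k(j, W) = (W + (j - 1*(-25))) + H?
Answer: -9053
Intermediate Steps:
k(j, W) = 48 + W + j (k(j, W) = (W + (j - 1*(-25))) + 23 = (W + (j + 25)) + 23 = (W + (25 + j)) + 23 = (25 + W + j) + 23 = 48 + W + j)
K(S) = 12 - 6*S (K(S) = 7 + (-6*S + 5) = 7 + (5 - 6*S) = 12 - 6*S)
(K(10) + k(163, 146)) - 9362 = ((12 - 6*10) + (48 + 146 + 163)) - 9362 = ((12 - 60) + 357) - 9362 = (-48 + 357) - 9362 = 309 - 9362 = -9053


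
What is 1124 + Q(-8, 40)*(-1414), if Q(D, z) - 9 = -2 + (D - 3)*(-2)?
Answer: -39882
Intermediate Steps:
Q(D, z) = 13 - 2*D (Q(D, z) = 9 + (-2 + (D - 3)*(-2)) = 9 + (-2 + (-3 + D)*(-2)) = 9 + (-2 + (6 - 2*D)) = 9 + (4 - 2*D) = 13 - 2*D)
1124 + Q(-8, 40)*(-1414) = 1124 + (13 - 2*(-8))*(-1414) = 1124 + (13 + 16)*(-1414) = 1124 + 29*(-1414) = 1124 - 41006 = -39882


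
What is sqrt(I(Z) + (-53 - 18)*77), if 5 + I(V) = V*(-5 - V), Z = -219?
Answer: I*sqrt(52338) ≈ 228.77*I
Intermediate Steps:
I(V) = -5 + V*(-5 - V)
sqrt(I(Z) + (-53 - 18)*77) = sqrt((-5 - 1*(-219)**2 - 5*(-219)) + (-53 - 18)*77) = sqrt((-5 - 1*47961 + 1095) - 71*77) = sqrt((-5 - 47961 + 1095) - 5467) = sqrt(-46871 - 5467) = sqrt(-52338) = I*sqrt(52338)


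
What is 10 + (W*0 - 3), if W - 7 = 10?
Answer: 7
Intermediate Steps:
W = 17 (W = 7 + 10 = 17)
10 + (W*0 - 3) = 10 + (17*0 - 3) = 10 + (0 - 3) = 10 - 3 = 7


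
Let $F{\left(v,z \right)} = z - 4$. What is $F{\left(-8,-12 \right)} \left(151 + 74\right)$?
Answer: $-3600$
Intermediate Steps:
$F{\left(v,z \right)} = -4 + z$
$F{\left(-8,-12 \right)} \left(151 + 74\right) = \left(-4 - 12\right) \left(151 + 74\right) = \left(-16\right) 225 = -3600$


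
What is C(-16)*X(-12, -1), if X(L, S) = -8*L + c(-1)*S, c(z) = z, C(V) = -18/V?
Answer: 873/8 ≈ 109.13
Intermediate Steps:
X(L, S) = -S - 8*L (X(L, S) = -8*L - S = -S - 8*L)
C(-16)*X(-12, -1) = (-18/(-16))*(-1*(-1) - 8*(-12)) = (-18*(-1/16))*(1 + 96) = (9/8)*97 = 873/8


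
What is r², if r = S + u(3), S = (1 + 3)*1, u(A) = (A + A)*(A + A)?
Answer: 1600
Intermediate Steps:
u(A) = 4*A² (u(A) = (2*A)*(2*A) = 4*A²)
S = 4 (S = 4*1 = 4)
r = 40 (r = 4 + 4*3² = 4 + 4*9 = 4 + 36 = 40)
r² = 40² = 1600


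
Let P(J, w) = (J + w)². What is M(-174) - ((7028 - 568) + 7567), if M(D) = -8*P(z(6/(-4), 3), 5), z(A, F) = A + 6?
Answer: -14749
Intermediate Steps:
z(A, F) = 6 + A
M(D) = -722 (M(D) = -8*((6 + 6/(-4)) + 5)² = -8*((6 + 6*(-¼)) + 5)² = -8*((6 - 3/2) + 5)² = -8*(9/2 + 5)² = -8*(19/2)² = -8*361/4 = -722)
M(-174) - ((7028 - 568) + 7567) = -722 - ((7028 - 568) + 7567) = -722 - (6460 + 7567) = -722 - 1*14027 = -722 - 14027 = -14749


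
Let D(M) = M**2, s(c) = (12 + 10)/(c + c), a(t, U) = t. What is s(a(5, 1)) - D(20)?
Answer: -1989/5 ≈ -397.80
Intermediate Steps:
s(c) = 11/c (s(c) = 22/((2*c)) = 22*(1/(2*c)) = 11/c)
s(a(5, 1)) - D(20) = 11/5 - 1*20**2 = 11*(1/5) - 1*400 = 11/5 - 400 = -1989/5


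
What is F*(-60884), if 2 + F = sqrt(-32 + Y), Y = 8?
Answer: 121768 - 121768*I*sqrt(6) ≈ 1.2177e+5 - 2.9827e+5*I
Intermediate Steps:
F = -2 + 2*I*sqrt(6) (F = -2 + sqrt(-32 + 8) = -2 + sqrt(-24) = -2 + 2*I*sqrt(6) ≈ -2.0 + 4.899*I)
F*(-60884) = (-2 + 2*I*sqrt(6))*(-60884) = 121768 - 121768*I*sqrt(6)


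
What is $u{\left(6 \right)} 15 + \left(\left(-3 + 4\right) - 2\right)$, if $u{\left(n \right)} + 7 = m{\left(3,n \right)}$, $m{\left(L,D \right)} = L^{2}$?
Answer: $29$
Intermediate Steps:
$u{\left(n \right)} = 2$ ($u{\left(n \right)} = -7 + 3^{2} = -7 + 9 = 2$)
$u{\left(6 \right)} 15 + \left(\left(-3 + 4\right) - 2\right) = 2 \cdot 15 + \left(\left(-3 + 4\right) - 2\right) = 30 + \left(1 - 2\right) = 30 - 1 = 29$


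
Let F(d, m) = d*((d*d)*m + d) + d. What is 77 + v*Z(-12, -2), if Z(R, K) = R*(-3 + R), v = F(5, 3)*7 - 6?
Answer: 509297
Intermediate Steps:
F(d, m) = d + d*(d + m*d**2) (F(d, m) = d*(d**2*m + d) + d = d*(m*d**2 + d) + d = d*(d + m*d**2) + d = d + d*(d + m*d**2))
v = 2829 (v = (5*(1 + 5 + 3*5**2))*7 - 6 = (5*(1 + 5 + 3*25))*7 - 6 = (5*(1 + 5 + 75))*7 - 6 = (5*81)*7 - 6 = 405*7 - 6 = 2835 - 6 = 2829)
77 + v*Z(-12, -2) = 77 + 2829*(-12*(-3 - 12)) = 77 + 2829*(-12*(-15)) = 77 + 2829*180 = 77 + 509220 = 509297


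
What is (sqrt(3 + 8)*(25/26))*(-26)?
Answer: -25*sqrt(11) ≈ -82.916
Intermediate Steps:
(sqrt(3 + 8)*(25/26))*(-26) = (sqrt(11)*(25*(1/26)))*(-26) = (sqrt(11)*(25/26))*(-26) = (25*sqrt(11)/26)*(-26) = -25*sqrt(11)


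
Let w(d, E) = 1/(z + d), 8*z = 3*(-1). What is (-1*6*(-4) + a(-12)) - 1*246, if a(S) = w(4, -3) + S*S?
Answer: -2254/29 ≈ -77.724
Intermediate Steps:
z = -3/8 (z = (3*(-1))/8 = (⅛)*(-3) = -3/8 ≈ -0.37500)
w(d, E) = 1/(-3/8 + d)
a(S) = 8/29 + S² (a(S) = 8/(-3 + 8*4) + S*S = 8/(-3 + 32) + S² = 8/29 + S²)
(-1*6*(-4) + a(-12)) - 1*246 = (-1*6*(-4) + (8/29 + (-12)²)) - 1*246 = (-6*(-4) + (8/29 + 144)) - 246 = (24 + 4184/29) - 246 = 4880/29 - 246 = -2254/29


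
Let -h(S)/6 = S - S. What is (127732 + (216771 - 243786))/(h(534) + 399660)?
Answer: 100717/399660 ≈ 0.25201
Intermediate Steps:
h(S) = 0 (h(S) = -6*(S - S) = -6*0 = 0)
(127732 + (216771 - 243786))/(h(534) + 399660) = (127732 + (216771 - 243786))/(0 + 399660) = (127732 - 27015)/399660 = 100717*(1/399660) = 100717/399660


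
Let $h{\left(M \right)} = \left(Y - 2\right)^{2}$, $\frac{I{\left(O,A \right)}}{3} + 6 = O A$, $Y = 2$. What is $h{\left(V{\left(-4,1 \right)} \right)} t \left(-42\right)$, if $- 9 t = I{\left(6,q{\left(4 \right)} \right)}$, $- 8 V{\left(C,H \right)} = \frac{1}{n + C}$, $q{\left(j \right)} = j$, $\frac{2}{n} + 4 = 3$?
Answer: $0$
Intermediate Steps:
$n = -2$ ($n = \frac{2}{-4 + 3} = \frac{2}{-1} = 2 \left(-1\right) = -2$)
$I{\left(O,A \right)} = -18 + 3 A O$ ($I{\left(O,A \right)} = -18 + 3 O A = -18 + 3 A O$)
$V{\left(C,H \right)} = - \frac{1}{8 \left(-2 + C\right)}$
$t = -6$ ($t = - \frac{-18 + 3 \cdot 4 \cdot 6}{9} = - \frac{-18 + 72}{9} = \left(- \frac{1}{9}\right) 54 = -6$)
$h{\left(M \right)} = 0$ ($h{\left(M \right)} = \left(2 - 2\right)^{2} = 0^{2} = 0$)
$h{\left(V{\left(-4,1 \right)} \right)} t \left(-42\right) = 0 \left(-6\right) \left(-42\right) = 0 \left(-42\right) = 0$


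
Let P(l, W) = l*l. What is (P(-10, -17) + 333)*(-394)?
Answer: -170602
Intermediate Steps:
P(l, W) = l²
(P(-10, -17) + 333)*(-394) = ((-10)² + 333)*(-394) = (100 + 333)*(-394) = 433*(-394) = -170602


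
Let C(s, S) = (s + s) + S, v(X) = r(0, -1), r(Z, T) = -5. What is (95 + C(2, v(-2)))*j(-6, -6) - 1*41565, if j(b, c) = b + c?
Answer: -42693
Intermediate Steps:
v(X) = -5
C(s, S) = S + 2*s (C(s, S) = 2*s + S = S + 2*s)
(95 + C(2, v(-2)))*j(-6, -6) - 1*41565 = (95 + (-5 + 2*2))*(-6 - 6) - 1*41565 = (95 + (-5 + 4))*(-12) - 41565 = (95 - 1)*(-12) - 41565 = 94*(-12) - 41565 = -1128 - 41565 = -42693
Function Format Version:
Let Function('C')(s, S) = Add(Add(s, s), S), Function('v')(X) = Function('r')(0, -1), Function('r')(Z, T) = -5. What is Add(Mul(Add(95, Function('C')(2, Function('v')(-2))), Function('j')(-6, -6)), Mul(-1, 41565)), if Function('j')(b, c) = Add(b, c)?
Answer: -42693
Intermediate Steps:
Function('v')(X) = -5
Function('C')(s, S) = Add(S, Mul(2, s)) (Function('C')(s, S) = Add(Mul(2, s), S) = Add(S, Mul(2, s)))
Add(Mul(Add(95, Function('C')(2, Function('v')(-2))), Function('j')(-6, -6)), Mul(-1, 41565)) = Add(Mul(Add(95, Add(-5, Mul(2, 2))), Add(-6, -6)), Mul(-1, 41565)) = Add(Mul(Add(95, Add(-5, 4)), -12), -41565) = Add(Mul(Add(95, -1), -12), -41565) = Add(Mul(94, -12), -41565) = Add(-1128, -41565) = -42693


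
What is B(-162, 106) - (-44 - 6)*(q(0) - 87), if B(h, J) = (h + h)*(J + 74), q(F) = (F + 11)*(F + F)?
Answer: -62670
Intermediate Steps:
q(F) = 2*F*(11 + F) (q(F) = (11 + F)*(2*F) = 2*F*(11 + F))
B(h, J) = 2*h*(74 + J) (B(h, J) = (2*h)*(74 + J) = 2*h*(74 + J))
B(-162, 106) - (-44 - 6)*(q(0) - 87) = 2*(-162)*(74 + 106) - (-44 - 6)*(2*0*(11 + 0) - 87) = 2*(-162)*180 - (-50)*(2*0*11 - 87) = -58320 - (-50)*(0 - 87) = -58320 - (-50)*(-87) = -58320 - 1*4350 = -58320 - 4350 = -62670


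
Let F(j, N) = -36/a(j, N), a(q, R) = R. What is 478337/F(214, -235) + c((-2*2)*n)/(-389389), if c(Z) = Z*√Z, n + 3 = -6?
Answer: 43770904024079/14018004 ≈ 3.1225e+6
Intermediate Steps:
n = -9 (n = -3 - 6 = -9)
F(j, N) = -36/N
c(Z) = Z^(3/2)
478337/F(214, -235) + c((-2*2)*n)/(-389389) = 478337/((-36/(-235))) + (-2*2*(-9))^(3/2)/(-389389) = 478337/((-36*(-1/235))) + (-4*(-9))^(3/2)*(-1/389389) = 478337/(36/235) + 36^(3/2)*(-1/389389) = 478337*(235/36) + 216*(-1/389389) = 112409195/36 - 216/389389 = 43770904024079/14018004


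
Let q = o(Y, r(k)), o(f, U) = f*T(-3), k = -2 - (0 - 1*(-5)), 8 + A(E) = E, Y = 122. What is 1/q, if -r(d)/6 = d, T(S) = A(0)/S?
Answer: 3/976 ≈ 0.0030738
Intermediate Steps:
A(E) = -8 + E
T(S) = -8/S (T(S) = (-8 + 0)/S = -8/S)
k = -7 (k = -2 - (0 + 5) = -2 - 1*5 = -2 - 5 = -7)
r(d) = -6*d
o(f, U) = 8*f/3 (o(f, U) = f*(-8/(-3)) = f*(-8*(-⅓)) = f*(8/3) = 8*f/3)
q = 976/3 (q = (8/3)*122 = 976/3 ≈ 325.33)
1/q = 1/(976/3) = 3/976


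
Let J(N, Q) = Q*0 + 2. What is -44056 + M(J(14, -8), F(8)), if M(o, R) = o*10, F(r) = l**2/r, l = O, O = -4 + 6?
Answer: -44036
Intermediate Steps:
O = 2
l = 2
J(N, Q) = 2 (J(N, Q) = 0 + 2 = 2)
F(r) = 4/r (F(r) = 2**2/r = 4/r)
M(o, R) = 10*o
-44056 + M(J(14, -8), F(8)) = -44056 + 10*2 = -44056 + 20 = -44036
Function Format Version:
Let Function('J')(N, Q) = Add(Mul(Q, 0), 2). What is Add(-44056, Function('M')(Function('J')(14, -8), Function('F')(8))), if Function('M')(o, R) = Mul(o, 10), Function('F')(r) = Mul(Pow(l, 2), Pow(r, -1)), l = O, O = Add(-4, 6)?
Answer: -44036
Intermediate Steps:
O = 2
l = 2
Function('J')(N, Q) = 2 (Function('J')(N, Q) = Add(0, 2) = 2)
Function('F')(r) = Mul(4, Pow(r, -1)) (Function('F')(r) = Mul(Pow(2, 2), Pow(r, -1)) = Mul(4, Pow(r, -1)))
Function('M')(o, R) = Mul(10, o)
Add(-44056, Function('M')(Function('J')(14, -8), Function('F')(8))) = Add(-44056, Mul(10, 2)) = Add(-44056, 20) = -44036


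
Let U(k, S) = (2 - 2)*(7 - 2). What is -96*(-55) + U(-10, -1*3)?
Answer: 5280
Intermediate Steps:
U(k, S) = 0 (U(k, S) = 0*5 = 0)
-96*(-55) + U(-10, -1*3) = -96*(-55) + 0 = 5280 + 0 = 5280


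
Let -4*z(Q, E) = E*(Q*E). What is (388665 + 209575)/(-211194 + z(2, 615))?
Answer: -1196480/800613 ≈ -1.4945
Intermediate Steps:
z(Q, E) = -Q*E²/4 (z(Q, E) = -E*Q*E/4 = -E*E*Q/4 = -Q*E²/4)
(388665 + 209575)/(-211194 + z(2, 615)) = (388665 + 209575)/(-211194 - ¼*2*615²) = 598240/(-211194 - ¼*2*378225) = 598240/(-211194 - 378225/2) = 598240/(-800613/2) = 598240*(-2/800613) = -1196480/800613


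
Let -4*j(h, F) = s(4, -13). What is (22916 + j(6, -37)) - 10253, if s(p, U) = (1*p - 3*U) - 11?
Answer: 12655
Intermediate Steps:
s(p, U) = -11 + p - 3*U (s(p, U) = (p - 3*U) - 11 = -11 + p - 3*U)
j(h, F) = -8 (j(h, F) = -(-11 + 4 - 3*(-13))/4 = -(-11 + 4 + 39)/4 = -¼*32 = -8)
(22916 + j(6, -37)) - 10253 = (22916 - 8) - 10253 = 22908 - 10253 = 12655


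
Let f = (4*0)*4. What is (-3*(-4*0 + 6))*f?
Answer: 0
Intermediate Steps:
f = 0 (f = 0*4 = 0)
(-3*(-4*0 + 6))*f = -3*(-4*0 + 6)*0 = -3*(0 + 6)*0 = -3*6*0 = -18*0 = 0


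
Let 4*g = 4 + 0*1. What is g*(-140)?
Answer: -140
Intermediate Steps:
g = 1 (g = (4 + 0*1)/4 = (4 + 0)/4 = (1/4)*4 = 1)
g*(-140) = 1*(-140) = -140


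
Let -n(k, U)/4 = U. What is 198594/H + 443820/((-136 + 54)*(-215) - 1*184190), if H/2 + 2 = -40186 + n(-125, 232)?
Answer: -144945881/28534504 ≈ -5.0797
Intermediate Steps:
n(k, U) = -4*U
H = -82232 (H = -4 + 2*(-40186 - 4*232) = -4 + 2*(-40186 - 928) = -4 + 2*(-41114) = -4 - 82228 = -82232)
198594/H + 443820/((-136 + 54)*(-215) - 1*184190) = 198594/(-82232) + 443820/((-136 + 54)*(-215) - 1*184190) = 198594*(-1/82232) + 443820/(-82*(-215) - 184190) = -99297/41116 + 443820/(17630 - 184190) = -99297/41116 + 443820/(-166560) = -99297/41116 + 443820*(-1/166560) = -99297/41116 - 7397/2776 = -144945881/28534504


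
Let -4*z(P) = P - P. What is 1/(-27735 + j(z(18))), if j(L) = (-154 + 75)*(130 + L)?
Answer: -1/38005 ≈ -2.6312e-5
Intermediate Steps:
z(P) = 0 (z(P) = -(P - P)/4 = -¼*0 = 0)
j(L) = -10270 - 79*L (j(L) = -79*(130 + L) = -10270 - 79*L)
1/(-27735 + j(z(18))) = 1/(-27735 + (-10270 - 79*0)) = 1/(-27735 + (-10270 + 0)) = 1/(-27735 - 10270) = 1/(-38005) = -1/38005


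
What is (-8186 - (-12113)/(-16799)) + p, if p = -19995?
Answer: -473424732/16799 ≈ -28182.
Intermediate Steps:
(-8186 - (-12113)/(-16799)) + p = (-8186 - (-12113)/(-16799)) - 19995 = (-8186 - (-12113)*(-1)/16799) - 19995 = (-8186 - 1*12113/16799) - 19995 = (-8186 - 12113/16799) - 19995 = -137528727/16799 - 19995 = -473424732/16799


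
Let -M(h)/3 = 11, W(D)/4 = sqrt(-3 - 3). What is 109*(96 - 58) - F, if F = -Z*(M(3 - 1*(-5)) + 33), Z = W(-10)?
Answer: 4142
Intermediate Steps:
W(D) = 4*I*sqrt(6) (W(D) = 4*sqrt(-3 - 3) = 4*sqrt(-6) = 4*(I*sqrt(6)) = 4*I*sqrt(6))
M(h) = -33 (M(h) = -3*11 = -33)
Z = 4*I*sqrt(6) ≈ 9.798*I
F = 0 (F = -4*I*sqrt(6)*(-33 + 33) = -4*I*sqrt(6)*0 = -1*0 = 0)
109*(96 - 58) - F = 109*(96 - 58) - 1*0 = 109*38 + 0 = 4142 + 0 = 4142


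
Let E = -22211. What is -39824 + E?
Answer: -62035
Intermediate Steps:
-39824 + E = -39824 - 22211 = -62035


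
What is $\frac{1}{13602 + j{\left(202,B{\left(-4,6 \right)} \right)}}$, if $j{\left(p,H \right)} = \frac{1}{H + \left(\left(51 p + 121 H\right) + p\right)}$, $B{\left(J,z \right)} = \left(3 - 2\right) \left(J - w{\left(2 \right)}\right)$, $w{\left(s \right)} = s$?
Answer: $\frac{9772}{132918745} \approx 7.3519 \cdot 10^{-5}$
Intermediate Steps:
$B{\left(J,z \right)} = -2 + J$ ($B{\left(J,z \right)} = \left(3 - 2\right) \left(J - 2\right) = 1 \left(J - 2\right) = 1 \left(-2 + J\right) = -2 + J$)
$j{\left(p,H \right)} = \frac{1}{52 p + 122 H}$ ($j{\left(p,H \right)} = \frac{1}{H + \left(52 p + 121 H\right)} = \frac{1}{52 p + 122 H}$)
$\frac{1}{13602 + j{\left(202,B{\left(-4,6 \right)} \right)}} = \frac{1}{13602 + \frac{1}{2 \left(26 \cdot 202 + 61 \left(-2 - 4\right)\right)}} = \frac{1}{13602 + \frac{1}{2 \left(5252 + 61 \left(-6\right)\right)}} = \frac{1}{13602 + \frac{1}{2 \left(5252 - 366\right)}} = \frac{1}{13602 + \frac{1}{2 \cdot 4886}} = \frac{1}{13602 + \frac{1}{2} \cdot \frac{1}{4886}} = \frac{1}{13602 + \frac{1}{9772}} = \frac{1}{\frac{132918745}{9772}} = \frac{9772}{132918745}$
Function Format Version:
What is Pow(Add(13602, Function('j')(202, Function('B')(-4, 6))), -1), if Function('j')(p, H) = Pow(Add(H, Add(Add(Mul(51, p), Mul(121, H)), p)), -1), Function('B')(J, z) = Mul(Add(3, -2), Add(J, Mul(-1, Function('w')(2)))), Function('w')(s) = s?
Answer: Rational(9772, 132918745) ≈ 7.3519e-5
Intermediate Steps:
Function('B')(J, z) = Add(-2, J) (Function('B')(J, z) = Mul(Add(3, -2), Add(J, Mul(-1, 2))) = Mul(1, Add(J, -2)) = Mul(1, Add(-2, J)) = Add(-2, J))
Function('j')(p, H) = Pow(Add(Mul(52, p), Mul(122, H)), -1) (Function('j')(p, H) = Pow(Add(H, Add(Mul(52, p), Mul(121, H))), -1) = Pow(Add(Mul(52, p), Mul(122, H)), -1))
Pow(Add(13602, Function('j')(202, Function('B')(-4, 6))), -1) = Pow(Add(13602, Mul(Rational(1, 2), Pow(Add(Mul(26, 202), Mul(61, Add(-2, -4))), -1))), -1) = Pow(Add(13602, Mul(Rational(1, 2), Pow(Add(5252, Mul(61, -6)), -1))), -1) = Pow(Add(13602, Mul(Rational(1, 2), Pow(Add(5252, -366), -1))), -1) = Pow(Add(13602, Mul(Rational(1, 2), Pow(4886, -1))), -1) = Pow(Add(13602, Mul(Rational(1, 2), Rational(1, 4886))), -1) = Pow(Add(13602, Rational(1, 9772)), -1) = Pow(Rational(132918745, 9772), -1) = Rational(9772, 132918745)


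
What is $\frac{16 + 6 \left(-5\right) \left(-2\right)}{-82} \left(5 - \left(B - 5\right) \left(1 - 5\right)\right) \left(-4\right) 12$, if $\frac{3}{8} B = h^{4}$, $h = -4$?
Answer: $\frac{4953376}{41} \approx 1.2081 \cdot 10^{5}$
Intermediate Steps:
$B = \frac{2048}{3}$ ($B = \frac{8 \left(-4\right)^{4}}{3} = \frac{8}{3} \cdot 256 = \frac{2048}{3} \approx 682.67$)
$\frac{16 + 6 \left(-5\right) \left(-2\right)}{-82} \left(5 - \left(B - 5\right) \left(1 - 5\right)\right) \left(-4\right) 12 = \frac{16 + 6 \left(-5\right) \left(-2\right)}{-82} \left(5 - \left(\frac{2048}{3} - 5\right) \left(1 - 5\right)\right) \left(-4\right) 12 = \left(16 - -60\right) \left(- \frac{1}{82}\right) \left(5 - \frac{2033 \left(1 - 5\right)}{3}\right) \left(-4\right) 12 = \left(16 + 60\right) \left(- \frac{1}{82}\right) \left(5 - \frac{2033}{3} \left(-4\right)\right) \left(-4\right) 12 = 76 \left(- \frac{1}{82}\right) \left(5 - - \frac{8132}{3}\right) \left(-4\right) 12 = - \frac{38 \left(5 + \frac{8132}{3}\right) \left(-4\right)}{41} \cdot 12 = - \frac{38 \cdot \frac{8147}{3} \left(-4\right)}{41} \cdot 12 = \left(- \frac{38}{41}\right) \left(- \frac{32588}{3}\right) 12 = \frac{1238344}{123} \cdot 12 = \frac{4953376}{41}$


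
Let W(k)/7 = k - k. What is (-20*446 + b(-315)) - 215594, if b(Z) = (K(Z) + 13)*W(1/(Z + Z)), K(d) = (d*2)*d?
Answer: -224514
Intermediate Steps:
K(d) = 2*d² (K(d) = (2*d)*d = 2*d²)
W(k) = 0 (W(k) = 7*(k - k) = 7*0 = 0)
b(Z) = 0 (b(Z) = (2*Z² + 13)*0 = (13 + 2*Z²)*0 = 0)
(-20*446 + b(-315)) - 215594 = (-20*446 + 0) - 215594 = (-8920 + 0) - 215594 = -8920 - 215594 = -224514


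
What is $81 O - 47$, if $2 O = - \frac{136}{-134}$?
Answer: $- \frac{395}{67} \approx -5.8955$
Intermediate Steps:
$O = \frac{34}{67}$ ($O = \frac{\left(-136\right) \frac{1}{-134}}{2} = \frac{\left(-136\right) \left(- \frac{1}{134}\right)}{2} = \frac{1}{2} \cdot \frac{68}{67} = \frac{34}{67} \approx 0.50746$)
$81 O - 47 = 81 \cdot \frac{34}{67} - 47 = \frac{2754}{67} - 47 = - \frac{395}{67}$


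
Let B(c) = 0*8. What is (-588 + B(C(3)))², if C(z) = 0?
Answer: 345744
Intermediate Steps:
B(c) = 0
(-588 + B(C(3)))² = (-588 + 0)² = (-588)² = 345744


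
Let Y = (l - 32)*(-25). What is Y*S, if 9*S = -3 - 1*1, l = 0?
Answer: -3200/9 ≈ -355.56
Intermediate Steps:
Y = 800 (Y = (0 - 32)*(-25) = -32*(-25) = 800)
S = -4/9 (S = (-3 - 1*1)/9 = (-3 - 1)/9 = (⅑)*(-4) = -4/9 ≈ -0.44444)
Y*S = 800*(-4/9) = -3200/9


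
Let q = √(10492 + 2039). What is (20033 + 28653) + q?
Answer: 48686 + √12531 ≈ 48798.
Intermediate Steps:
q = √12531 ≈ 111.94
(20033 + 28653) + q = (20033 + 28653) + √12531 = 48686 + √12531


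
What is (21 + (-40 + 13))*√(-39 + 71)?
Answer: -24*√2 ≈ -33.941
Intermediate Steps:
(21 + (-40 + 13))*√(-39 + 71) = (21 - 27)*√32 = -24*√2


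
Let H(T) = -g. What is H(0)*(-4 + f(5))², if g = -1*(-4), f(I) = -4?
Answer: -256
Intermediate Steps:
g = 4
H(T) = -4 (H(T) = -1*4 = -4)
H(0)*(-4 + f(5))² = -4*(-4 - 4)² = -4*(-8)² = -4*64 = -256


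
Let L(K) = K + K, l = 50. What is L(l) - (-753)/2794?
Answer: 280153/2794 ≈ 100.27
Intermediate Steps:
L(K) = 2*K
L(l) - (-753)/2794 = 2*50 - (-753)/2794 = 100 - (-753)/2794 = 100 - 1*(-753/2794) = 100 + 753/2794 = 280153/2794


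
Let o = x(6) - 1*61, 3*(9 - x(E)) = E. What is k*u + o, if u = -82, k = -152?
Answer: 12410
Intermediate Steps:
x(E) = 9 - E/3
o = -54 (o = (9 - 1/3*6) - 1*61 = (9 - 2) - 61 = 7 - 61 = -54)
k*u + o = -152*(-82) - 54 = 12464 - 54 = 12410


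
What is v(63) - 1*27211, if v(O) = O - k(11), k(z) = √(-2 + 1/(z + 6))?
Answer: -27148 - I*√561/17 ≈ -27148.0 - 1.3933*I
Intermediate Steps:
k(z) = √(-2 + 1/(6 + z))
v(O) = O - I*√561/17 (v(O) = O - √((-11 - 2*11)/(6 + 11)) = O - √((-11 - 22)/17) = O - √((1/17)*(-33)) = O - √(-33/17) = O - I*√561/17)
v(63) - 1*27211 = (63 - I*√561/17) - 1*27211 = (63 - I*√561/17) - 27211 = -27148 - I*√561/17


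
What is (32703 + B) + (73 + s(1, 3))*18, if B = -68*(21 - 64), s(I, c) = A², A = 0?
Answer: 36941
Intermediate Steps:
s(I, c) = 0 (s(I, c) = 0² = 0)
B = 2924 (B = -68*(-43) = 2924)
(32703 + B) + (73 + s(1, 3))*18 = (32703 + 2924) + (73 + 0)*18 = 35627 + 73*18 = 35627 + 1314 = 36941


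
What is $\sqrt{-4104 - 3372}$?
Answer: $2 i \sqrt{1869} \approx 86.464 i$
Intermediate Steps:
$\sqrt{-4104 - 3372} = \sqrt{-7476} = 2 i \sqrt{1869}$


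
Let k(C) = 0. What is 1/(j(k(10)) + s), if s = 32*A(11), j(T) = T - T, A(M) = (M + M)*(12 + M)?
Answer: 1/16192 ≈ 6.1759e-5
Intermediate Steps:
A(M) = 2*M*(12 + M) (A(M) = (2*M)*(12 + M) = 2*M*(12 + M))
j(T) = 0
s = 16192 (s = 32*(2*11*(12 + 11)) = 32*(2*11*23) = 32*506 = 16192)
1/(j(k(10)) + s) = 1/(0 + 16192) = 1/16192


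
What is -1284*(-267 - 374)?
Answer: 823044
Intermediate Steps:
-1284*(-267 - 374) = -1284*(-641) = 823044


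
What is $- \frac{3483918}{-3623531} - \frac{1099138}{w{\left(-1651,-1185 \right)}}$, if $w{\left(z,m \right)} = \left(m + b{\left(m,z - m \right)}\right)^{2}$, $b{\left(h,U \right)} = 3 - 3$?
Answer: $\frac{6103651928}{34149347775} \approx 0.17873$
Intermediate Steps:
$b{\left(h,U \right)} = 0$ ($b{\left(h,U \right)} = 3 - 3 = 0$)
$w{\left(z,m \right)} = m^{2}$ ($w{\left(z,m \right)} = \left(m + 0\right)^{2} = m^{2}$)
$- \frac{3483918}{-3623531} - \frac{1099138}{w{\left(-1651,-1185 \right)}} = - \frac{3483918}{-3623531} - \frac{1099138}{\left(-1185\right)^{2}} = \left(-3483918\right) \left(- \frac{1}{3623531}\right) - \frac{1099138}{1404225} = \frac{23382}{24319} - \frac{1099138}{1404225} = \frac{6103651928}{34149347775}$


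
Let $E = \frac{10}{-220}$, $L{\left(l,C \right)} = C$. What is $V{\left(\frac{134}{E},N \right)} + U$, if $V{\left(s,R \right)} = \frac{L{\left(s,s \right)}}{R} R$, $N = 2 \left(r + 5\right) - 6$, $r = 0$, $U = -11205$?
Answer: $-14153$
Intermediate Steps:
$E = - \frac{1}{22}$ ($E = 10 \left(- \frac{1}{220}\right) = - \frac{1}{22} \approx -0.045455$)
$N = 4$ ($N = 2 \left(0 + 5\right) - 6 = 2 \cdot 5 - 6 = 10 - 6 = 4$)
$V{\left(s,R \right)} = s$ ($V{\left(s,R \right)} = \frac{s}{R} R = s$)
$V{\left(\frac{134}{E},N \right)} + U = \frac{134}{- \frac{1}{22}} - 11205 = 134 \left(-22\right) - 11205 = -2948 - 11205 = -14153$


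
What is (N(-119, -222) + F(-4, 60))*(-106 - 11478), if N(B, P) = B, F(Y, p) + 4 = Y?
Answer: 1471168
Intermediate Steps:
F(Y, p) = -4 + Y
(N(-119, -222) + F(-4, 60))*(-106 - 11478) = (-119 + (-4 - 4))*(-106 - 11478) = (-119 - 8)*(-11584) = -127*(-11584) = 1471168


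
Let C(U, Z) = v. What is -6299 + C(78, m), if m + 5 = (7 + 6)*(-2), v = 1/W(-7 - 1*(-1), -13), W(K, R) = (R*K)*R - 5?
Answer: -6418682/1019 ≈ -6299.0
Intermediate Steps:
W(K, R) = -5 + K*R**2 (W(K, R) = (K*R)*R - 5 = K*R**2 - 5 = -5 + K*R**2)
v = -1/1019 (v = 1/(-5 + (-7 - 1*(-1))*(-13)**2) = 1/(-5 + (-7 + 1)*169) = 1/(-5 - 6*169) = 1/(-5 - 1014) = 1/(-1019) = -1/1019 ≈ -0.00098135)
m = -31 (m = -5 + (7 + 6)*(-2) = -5 + 13*(-2) = -5 - 26 = -31)
C(U, Z) = -1/1019
-6299 + C(78, m) = -6299 - 1/1019 = -6418682/1019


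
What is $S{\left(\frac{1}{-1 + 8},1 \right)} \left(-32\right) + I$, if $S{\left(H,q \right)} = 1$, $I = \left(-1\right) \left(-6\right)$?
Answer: $-26$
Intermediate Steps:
$I = 6$
$S{\left(\frac{1}{-1 + 8},1 \right)} \left(-32\right) + I = 1 \left(-32\right) + 6 = -32 + 6 = -26$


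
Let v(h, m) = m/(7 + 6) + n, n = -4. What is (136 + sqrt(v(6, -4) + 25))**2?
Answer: (1768 + sqrt(3497))**2/169 ≈ 19754.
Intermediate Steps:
v(h, m) = -4 + m/13 (v(h, m) = m/(7 + 6) - 4 = m/13 - 4 = -4 + m/13)
(136 + sqrt(v(6, -4) + 25))**2 = (136 + sqrt((-4 + (1/13)*(-4)) + 25))**2 = (136 + sqrt((-4 - 4/13) + 25))**2 = (136 + sqrt(-56/13 + 25))**2 = (136 + sqrt(269/13))**2 = (136 + sqrt(3497)/13)**2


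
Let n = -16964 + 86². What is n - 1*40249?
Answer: -49817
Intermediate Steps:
n = -9568 (n = -16964 + 7396 = -9568)
n - 1*40249 = -9568 - 1*40249 = -9568 - 40249 = -49817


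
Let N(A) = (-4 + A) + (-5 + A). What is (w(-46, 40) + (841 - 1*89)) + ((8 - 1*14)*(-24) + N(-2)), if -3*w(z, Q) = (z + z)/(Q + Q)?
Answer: 53003/60 ≈ 883.38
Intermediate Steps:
w(z, Q) = -z/(3*Q) (w(z, Q) = -(z + z)/(3*(Q + Q)) = -2*z/(3*(2*Q)) = -2*z*1/(2*Q)/3 = -z/(3*Q))
N(A) = -9 + 2*A
(w(-46, 40) + (841 - 1*89)) + ((8 - 1*14)*(-24) + N(-2)) = (-⅓*(-46)/40 + (841 - 1*89)) + ((8 - 1*14)*(-24) + (-9 + 2*(-2))) = (-⅓*(-46)*1/40 + (841 - 89)) + ((8 - 14)*(-24) + (-9 - 4)) = (23/60 + 752) + (-6*(-24) - 13) = 45143/60 + (144 - 13) = 45143/60 + 131 = 53003/60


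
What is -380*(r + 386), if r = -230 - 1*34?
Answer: -46360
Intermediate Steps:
r = -264 (r = -230 - 34 = -264)
-380*(r + 386) = -380*(-264 + 386) = -380*122 = -46360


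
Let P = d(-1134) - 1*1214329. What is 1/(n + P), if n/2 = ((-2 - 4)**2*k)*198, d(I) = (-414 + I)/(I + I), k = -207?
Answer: -63/262415180 ≈ -2.4008e-7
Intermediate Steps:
d(I) = (-414 + I)/(2*I) (d(I) = (-414 + I)/((2*I)) = (-414 + I)*(1/(2*I)) = (-414 + I)/(2*I))
n = -2950992 (n = 2*(((-2 - 4)**2*(-207))*198) = 2*(((-6)**2*(-207))*198) = 2*((36*(-207))*198) = 2*(-7452*198) = 2*(-1475496) = -2950992)
P = -76502684/63 (P = (1/2)*(-414 - 1134)/(-1134) - 1*1214329 = (1/2)*(-1/1134)*(-1548) - 1214329 = 43/63 - 1214329 = -76502684/63 ≈ -1.2143e+6)
1/(n + P) = 1/(-2950992 - 76502684/63) = 1/(-262415180/63) = -63/262415180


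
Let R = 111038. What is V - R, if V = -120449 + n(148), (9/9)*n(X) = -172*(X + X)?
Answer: -282399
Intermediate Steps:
n(X) = -344*X (n(X) = -172*(X + X) = -344*X)
V = -171361 (V = -120449 - 344*148 = -120449 - 50912 = -171361)
V - R = -171361 - 1*111038 = -171361 - 111038 = -282399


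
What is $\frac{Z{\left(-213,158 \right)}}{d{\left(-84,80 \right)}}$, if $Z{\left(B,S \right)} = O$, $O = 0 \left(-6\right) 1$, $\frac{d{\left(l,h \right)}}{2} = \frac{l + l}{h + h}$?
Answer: $0$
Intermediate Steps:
$d{\left(l,h \right)} = \frac{2 l}{h}$ ($d{\left(l,h \right)} = 2 \frac{l + l}{h + h} = 2 \frac{2 l}{2 h} = 2 \cdot 2 l \frac{1}{2 h} = 2 \frac{l}{h} = \frac{2 l}{h}$)
$O = 0$ ($O = 0 \cdot 1 = 0$)
$Z{\left(B,S \right)} = 0$
$\frac{Z{\left(-213,158 \right)}}{d{\left(-84,80 \right)}} = \frac{0}{2 \left(-84\right) \frac{1}{80}} = \frac{0}{- \frac{21}{10}} = 0 \left(- \frac{10}{21}\right) = 0$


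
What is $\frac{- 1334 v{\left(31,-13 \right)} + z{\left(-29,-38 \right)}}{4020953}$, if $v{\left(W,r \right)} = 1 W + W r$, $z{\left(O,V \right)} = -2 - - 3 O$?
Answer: $\frac{4637}{37579} \approx 0.12339$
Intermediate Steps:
$z{\left(O,V \right)} = -2 + 3 O$
$v{\left(W,r \right)} = W + W r$
$\frac{- 1334 v{\left(31,-13 \right)} + z{\left(-29,-38 \right)}}{4020953} = \frac{- 1334 \cdot 31 \left(1 - 13\right) + \left(-2 + 3 \left(-29\right)\right)}{4020953} = \left(- 1334 \cdot 31 \left(-12\right) - 89\right) \frac{1}{4020953} = \left(\left(-1334\right) \left(-372\right) - 89\right) \frac{1}{4020953} = \left(496248 - 89\right) \frac{1}{4020953} = 496159 \cdot \frac{1}{4020953} = \frac{4637}{37579}$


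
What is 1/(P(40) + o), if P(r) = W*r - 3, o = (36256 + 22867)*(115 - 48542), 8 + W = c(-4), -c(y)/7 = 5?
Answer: -1/2863151244 ≈ -3.4927e-10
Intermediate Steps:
c(y) = -35 (c(y) = -7*5 = -35)
W = -43 (W = -8 - 35 = -43)
o = -2863149521 (o = 59123*(-48427) = -2863149521)
P(r) = -3 - 43*r (P(r) = -43*r - 3 = -3 - 43*r)
1/(P(40) + o) = 1/((-3 - 43*40) - 2863149521) = 1/((-3 - 1720) - 2863149521) = 1/(-1723 - 2863149521) = 1/(-2863151244) = -1/2863151244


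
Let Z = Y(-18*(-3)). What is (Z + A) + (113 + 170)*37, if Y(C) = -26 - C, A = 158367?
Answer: 168758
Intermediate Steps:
Z = -80 (Z = -26 - (-18)*(-3) = -26 - 1*54 = -26 - 54 = -80)
(Z + A) + (113 + 170)*37 = (-80 + 158367) + (113 + 170)*37 = 158287 + 283*37 = 158287 + 10471 = 168758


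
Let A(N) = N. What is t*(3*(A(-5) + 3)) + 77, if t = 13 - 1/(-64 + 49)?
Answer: -7/5 ≈ -1.4000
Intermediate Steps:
t = 196/15 (t = 13 - 1/(-15) = 13 - 1*(-1/15) = 13 + 1/15 = 196/15 ≈ 13.067)
t*(3*(A(-5) + 3)) + 77 = 196*(3*(-5 + 3))/15 + 77 = 196*(3*(-2))/15 + 77 = (196/15)*(-6) + 77 = -392/5 + 77 = -7/5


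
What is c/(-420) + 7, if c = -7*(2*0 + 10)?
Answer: 43/6 ≈ 7.1667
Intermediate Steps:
c = -70 (c = -7*(0 + 10) = -7*10 = -70)
c/(-420) + 7 = -70/(-420) + 7 = -70*(-1/420) + 7 = ⅙ + 7 = 43/6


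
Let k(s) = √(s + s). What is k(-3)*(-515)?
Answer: -515*I*√6 ≈ -1261.5*I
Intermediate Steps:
k(s) = √2*√s (k(s) = √(2*s) = √2*√s)
k(-3)*(-515) = (√2*√(-3))*(-515) = (√2*(I*√3))*(-515) = (I*√6)*(-515) = -515*I*√6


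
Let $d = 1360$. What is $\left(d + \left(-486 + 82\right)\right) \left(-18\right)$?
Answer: $-17208$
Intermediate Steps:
$\left(d + \left(-486 + 82\right)\right) \left(-18\right) = \left(1360 + \left(-486 + 82\right)\right) \left(-18\right) = \left(1360 - 404\right) \left(-18\right) = 956 \left(-18\right) = -17208$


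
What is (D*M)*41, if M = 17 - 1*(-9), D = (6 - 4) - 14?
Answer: -12792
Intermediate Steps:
D = -12 (D = 2 - 14 = -12)
M = 26 (M = 17 + 9 = 26)
(D*M)*41 = -12*26*41 = -312*41 = -12792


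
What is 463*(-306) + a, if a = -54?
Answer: -141732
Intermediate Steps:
463*(-306) + a = 463*(-306) - 54 = -141678 - 54 = -141732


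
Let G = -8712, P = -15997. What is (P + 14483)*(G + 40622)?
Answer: -48311740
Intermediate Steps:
(P + 14483)*(G + 40622) = (-15997 + 14483)*(-8712 + 40622) = -1514*31910 = -48311740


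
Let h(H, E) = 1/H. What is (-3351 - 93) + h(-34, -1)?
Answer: -117097/34 ≈ -3444.0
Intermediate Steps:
(-3351 - 93) + h(-34, -1) = (-3351 - 93) + 1/(-34) = -3444 - 1/34 = -117097/34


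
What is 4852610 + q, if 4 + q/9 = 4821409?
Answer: 48245255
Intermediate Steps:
q = 43392645 (q = -36 + 9*4821409 = -36 + 43392681 = 43392645)
4852610 + q = 4852610 + 43392645 = 48245255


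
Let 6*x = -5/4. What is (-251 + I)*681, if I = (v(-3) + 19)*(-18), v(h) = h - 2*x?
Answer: -744333/2 ≈ -3.7217e+5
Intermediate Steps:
x = -5/24 (x = (-5/4)/6 = (-5*1/4)/6 = (1/6)*(-5/4) = -5/24 ≈ -0.20833)
v(h) = 5/12 + h (v(h) = h - 2*(-5/24) = h + 5/12 = 5/12 + h)
I = -591/2 (I = ((5/12 - 3) + 19)*(-18) = (-31/12 + 19)*(-18) = (197/12)*(-18) = -591/2 ≈ -295.50)
(-251 + I)*681 = (-251 - 591/2)*681 = -1093/2*681 = -744333/2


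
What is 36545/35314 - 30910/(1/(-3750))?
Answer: 4093334061545/35314 ≈ 1.1591e+8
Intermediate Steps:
36545/35314 - 30910/(1/(-3750)) = 36545*(1/35314) - 30910/(-1/3750) = 36545/35314 - 30910*(-3750) = 36545/35314 + 115912500 = 4093334061545/35314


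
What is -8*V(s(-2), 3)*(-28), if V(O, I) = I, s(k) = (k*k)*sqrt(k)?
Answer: 672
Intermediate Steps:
s(k) = k**(5/2) (s(k) = k**2*sqrt(k) = k**(5/2))
-8*V(s(-2), 3)*(-28) = -8*3*(-28) = -24*(-28) = 672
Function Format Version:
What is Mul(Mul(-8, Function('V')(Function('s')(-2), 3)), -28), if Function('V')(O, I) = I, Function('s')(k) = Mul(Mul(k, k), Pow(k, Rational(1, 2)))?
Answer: 672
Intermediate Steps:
Function('s')(k) = Pow(k, Rational(5, 2)) (Function('s')(k) = Mul(Pow(k, 2), Pow(k, Rational(1, 2))) = Pow(k, Rational(5, 2)))
Mul(Mul(-8, Function('V')(Function('s')(-2), 3)), -28) = Mul(Mul(-8, 3), -28) = Mul(-24, -28) = 672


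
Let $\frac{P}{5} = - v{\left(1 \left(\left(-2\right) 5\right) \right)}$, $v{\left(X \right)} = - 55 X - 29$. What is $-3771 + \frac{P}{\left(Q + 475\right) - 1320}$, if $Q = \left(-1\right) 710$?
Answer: $- \frac{1172260}{311} \approx -3769.3$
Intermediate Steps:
$Q = -710$
$v{\left(X \right)} = -29 - 55 X$
$P = -2605$ ($P = 5 \left(- (-29 - 55 \cdot 1 \left(\left(-2\right) 5\right))\right) = 5 \left(- (-29 - 55 \cdot 1 \left(-10\right))\right) = 5 \left(- (-29 - -550)\right) = 5 \left(- (-29 + 550)\right) = 5 \left(\left(-1\right) 521\right) = 5 \left(-521\right) = -2605$)
$-3771 + \frac{P}{\left(Q + 475\right) - 1320} = -3771 - \frac{2605}{\left(-710 + 475\right) - 1320} = -3771 - \frac{2605}{-235 - 1320} = -3771 - \frac{2605}{-1555} = -3771 - - \frac{521}{311} = -3771 + \frac{521}{311} = - \frac{1172260}{311}$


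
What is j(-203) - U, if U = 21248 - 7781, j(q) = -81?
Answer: -13548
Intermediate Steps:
U = 13467
j(-203) - U = -81 - 1*13467 = -81 - 13467 = -13548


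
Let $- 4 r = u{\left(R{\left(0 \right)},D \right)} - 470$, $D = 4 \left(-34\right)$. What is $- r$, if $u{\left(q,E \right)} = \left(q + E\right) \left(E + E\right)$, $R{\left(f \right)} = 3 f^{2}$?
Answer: $\frac{18261}{2} \approx 9130.5$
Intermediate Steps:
$D = -136$
$u{\left(q,E \right)} = 2 E \left(E + q\right)$ ($u{\left(q,E \right)} = \left(E + q\right) 2 E = 2 E \left(E + q\right)$)
$r = - \frac{18261}{2}$ ($r = - \frac{2 \left(-136\right) \left(-136 + 3 \cdot 0^{2}\right) - 470}{4} = - \frac{2 \left(-136\right) \left(-136 + 3 \cdot 0\right) - 470}{4} = - \frac{2 \left(-136\right) \left(-136 + 0\right) - 470}{4} = - \frac{2 \left(-136\right) \left(-136\right) - 470}{4} = - \frac{36992 - 470}{4} = \left(- \frac{1}{4}\right) 36522 = - \frac{18261}{2} \approx -9130.5$)
$- r = \left(-1\right) \left(- \frac{18261}{2}\right) = \frac{18261}{2}$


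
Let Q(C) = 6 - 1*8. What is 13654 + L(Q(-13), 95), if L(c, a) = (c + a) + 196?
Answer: 13943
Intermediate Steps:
Q(C) = -2 (Q(C) = 6 - 8 = -2)
L(c, a) = 196 + a + c (L(c, a) = (a + c) + 196 = 196 + a + c)
13654 + L(Q(-13), 95) = 13654 + (196 + 95 - 2) = 13654 + 289 = 13943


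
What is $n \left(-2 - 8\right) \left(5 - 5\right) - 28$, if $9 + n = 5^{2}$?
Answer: $-28$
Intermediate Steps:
$n = 16$ ($n = -9 + 5^{2} = -9 + 25 = 16$)
$n \left(-2 - 8\right) \left(5 - 5\right) - 28 = 16 \left(-2 - 8\right) \left(5 - 5\right) - 28 = 16 \left(\left(-10\right) 0\right) - 28 = 16 \cdot 0 - 28 = 0 - 28 = -28$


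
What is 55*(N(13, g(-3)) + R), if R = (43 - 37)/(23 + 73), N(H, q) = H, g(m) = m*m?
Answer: 11495/16 ≈ 718.44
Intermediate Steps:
g(m) = m**2
R = 1/16 (R = 6/96 = 6*(1/96) = 1/16 ≈ 0.062500)
55*(N(13, g(-3)) + R) = 55*(13 + 1/16) = 55*(209/16) = 11495/16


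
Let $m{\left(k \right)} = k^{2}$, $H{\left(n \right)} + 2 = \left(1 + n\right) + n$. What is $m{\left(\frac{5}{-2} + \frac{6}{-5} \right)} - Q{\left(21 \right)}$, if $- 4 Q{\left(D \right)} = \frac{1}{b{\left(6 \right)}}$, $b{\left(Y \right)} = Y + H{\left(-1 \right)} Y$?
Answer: $\frac{16403}{1200} \approx 13.669$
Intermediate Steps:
$H{\left(n \right)} = -1 + 2 n$ ($H{\left(n \right)} = -2 + \left(\left(1 + n\right) + n\right) = -2 + \left(1 + 2 n\right) = -1 + 2 n$)
$b{\left(Y \right)} = - 2 Y$ ($b{\left(Y \right)} = Y + \left(-1 + 2 \left(-1\right)\right) Y = Y + \left(-1 - 2\right) Y = Y - 3 Y = - 2 Y$)
$Q{\left(D \right)} = \frac{1}{48}$ ($Q{\left(D \right)} = - \frac{1}{4 \left(\left(-2\right) 6\right)} = - \frac{1}{4 \left(-12\right)} = \left(- \frac{1}{4}\right) \left(- \frac{1}{12}\right) = \frac{1}{48}$)
$m{\left(\frac{5}{-2} + \frac{6}{-5} \right)} - Q{\left(21 \right)} = \left(\frac{5}{-2} + \frac{6}{-5}\right)^{2} - \frac{1}{48} = \left(5 \left(- \frac{1}{2}\right) + 6 \left(- \frac{1}{5}\right)\right)^{2} - \frac{1}{48} = \left(- \frac{5}{2} - \frac{6}{5}\right)^{2} - \frac{1}{48} = \left(- \frac{37}{10}\right)^{2} - \frac{1}{48} = \frac{1369}{100} - \frac{1}{48} = \frac{16403}{1200}$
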